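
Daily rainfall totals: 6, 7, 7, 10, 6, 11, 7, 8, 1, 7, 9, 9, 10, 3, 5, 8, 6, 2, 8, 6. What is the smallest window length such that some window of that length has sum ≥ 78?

Extend right; whenever the sum reaches 78, record the length and shrink from the left:
add 6: running sum 6 < 78
add 7: running sum 13 < 78
add 7: running sum 20 < 78
add 10: running sum 30 < 78
add 6: running sum 36 < 78
add 11: running sum 47 < 78
add 7: running sum 54 < 78
add 8: running sum 62 < 78
add 1: running sum 63 < 78
add 7: running sum 70 < 78
add 9: shortest ending here [6, 7, 7, 10, 6, 11, 7, 8, 1, 7, 9] sum 79, len 11
add 9: shortest ending here [7, 7, 10, 6, 11, 7, 8, 1, 7, 9, 9] sum 82, len 11
add 10: shortest ending here [10, 6, 11, 7, 8, 1, 7, 9, 9, 10] sum 78, len 10
add 3: shortest ending here [10, 6, 11, 7, 8, 1, 7, 9, 9, 10, 3] sum 81, len 11
add 5: shortest ending here [10, 6, 11, 7, 8, 1, 7, 9, 9, 10, 3, 5] sum 86, len 12
add 8: shortest ending here [11, 7, 8, 1, 7, 9, 9, 10, 3, 5, 8] sum 78, len 11
add 6: shortest ending here [11, 7, 8, 1, 7, 9, 9, 10, 3, 5, 8, 6] sum 84, len 12
add 2: shortest ending here [11, 7, 8, 1, 7, 9, 9, 10, 3, 5, 8, 6, 2] sum 86, len 13
add 8: shortest ending here [7, 8, 1, 7, 9, 9, 10, 3, 5, 8, 6, 2, 8] sum 83, len 13
add 6: shortest ending here [8, 1, 7, 9, 9, 10, 3, 5, 8, 6, 2, 8, 6] sum 82, len 13
Shortest qualifying length: 10.

10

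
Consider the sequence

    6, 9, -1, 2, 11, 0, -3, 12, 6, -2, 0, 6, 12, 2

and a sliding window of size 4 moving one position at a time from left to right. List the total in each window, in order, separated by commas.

16, 21, 12, 10, 20, 15, 13, 16, 10, 16, 20

[6, 9, -1, 2] → sum 16
[9, -1, 2, 11] → sum 21
[-1, 2, 11, 0] → sum 12
[2, 11, 0, -3] → sum 10
[11, 0, -3, 12] → sum 20
[0, -3, 12, 6] → sum 15
[-3, 12, 6, -2] → sum 13
[12, 6, -2, 0] → sum 16
[6, -2, 0, 6] → sum 10
[-2, 0, 6, 12] → sum 16
[0, 6, 12, 2] → sum 20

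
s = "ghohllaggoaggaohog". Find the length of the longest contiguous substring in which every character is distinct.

add g: [g] len 1
add h: [g, h] len 2
add o: [g, h, o] len 3
add h (repeat h, move left end past it): [o, h] len 2
add l: [o, h, l] len 3
add l (repeat l, move left end past it): [l] len 1
add a: [l, a] len 2
add g: [l, a, g] len 3
add g (repeat g, move left end past it): [g] len 1
add o: [g, o] len 2
add a: [g, o, a] len 3
add g (repeat g, move left end past it): [o, a, g] len 3
add g (repeat g, move left end past it): [g] len 1
add a: [g, a] len 2
add o: [g, a, o] len 3
add h: [g, a, o, h] len 4
add o (repeat o, move left end past it): [h, o] len 2
add g: [h, o, g] len 3
Longest all-distinct length: 4.

4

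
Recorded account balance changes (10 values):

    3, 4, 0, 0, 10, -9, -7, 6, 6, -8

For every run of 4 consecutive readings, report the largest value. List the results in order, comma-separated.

(3, 4, 0, 0) → max 4
(4, 0, 0, 10) → max 10
(0, 0, 10, -9) → max 10
(0, 10, -9, -7) → max 10
(10, -9, -7, 6) → max 10
(-9, -7, 6, 6) → max 6
(-7, 6, 6, -8) → max 6

4, 10, 10, 10, 10, 6, 6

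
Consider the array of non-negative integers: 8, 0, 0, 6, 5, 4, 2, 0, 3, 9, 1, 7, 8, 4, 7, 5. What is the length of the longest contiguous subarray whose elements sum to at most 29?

9

[8] sum 8 len 1
[8, 0] sum 8 len 2
[8, 0, 0] sum 8 len 3
[8, 0, 0, 6] sum 14 len 4
[8, 0, 0, 6, 5] sum 19 len 5
[8, 0, 0, 6, 5, 4] sum 23 len 6
[8, 0, 0, 6, 5, 4, 2] sum 25 len 7
[8, 0, 0, 6, 5, 4, 2, 0] sum 25 len 8
[8, 0, 0, 6, 5, 4, 2, 0, 3] sum 28 len 9
[0, 0, 6, 5, 4, 2, 0, 3, 9] sum 29 len 9
[5, 4, 2, 0, 3, 9, 1] sum 24 len 7
[4, 2, 0, 3, 9, 1, 7] sum 26 len 7
[0, 3, 9, 1, 7, 8] sum 28 len 6
[9, 1, 7, 8, 4] sum 29 len 5
[1, 7, 8, 4, 7] sum 27 len 5
[8, 4, 7, 5] sum 24 len 4
Longest length seen: 9.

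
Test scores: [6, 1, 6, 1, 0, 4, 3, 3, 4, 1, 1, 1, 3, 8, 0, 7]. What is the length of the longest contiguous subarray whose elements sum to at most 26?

11

Extend to the right; shrink from the left whenever the sum exceeds 26:
add 6: [6] sum 6, len 1
add 1: [6, 1] sum 7, len 2
add 6: [6, 1, 6] sum 13, len 3
add 1: [6, 1, 6, 1] sum 14, len 4
add 0: [6, 1, 6, 1, 0] sum 14, len 5
add 4: [6, 1, 6, 1, 0, 4] sum 18, len 6
add 3: [6, 1, 6, 1, 0, 4, 3] sum 21, len 7
add 3: [6, 1, 6, 1, 0, 4, 3, 3] sum 24, len 8
add 4: [1, 6, 1, 0, 4, 3, 3, 4] sum 22, len 8
add 1: [1, 6, 1, 0, 4, 3, 3, 4, 1] sum 23, len 9
add 1: [1, 6, 1, 0, 4, 3, 3, 4, 1, 1] sum 24, len 10
add 1: [1, 6, 1, 0, 4, 3, 3, 4, 1, 1, 1] sum 25, len 11
add 3: [1, 0, 4, 3, 3, 4, 1, 1, 1, 3] sum 21, len 10
add 8: [3, 3, 4, 1, 1, 1, 3, 8] sum 24, len 8
add 0: [3, 3, 4, 1, 1, 1, 3, 8, 0] sum 24, len 9
add 7: [4, 1, 1, 1, 3, 8, 0, 7] sum 25, len 8
Longest length seen: 11.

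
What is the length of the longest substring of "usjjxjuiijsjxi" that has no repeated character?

4

add u: [u] len 1
add s: [u, s] len 2
add j: [u, s, j] len 3
add j (repeat j, move left end past it): [j] len 1
add x: [j, x] len 2
add j (repeat j, move left end past it): [x, j] len 2
add u: [x, j, u] len 3
add i: [x, j, u, i] len 4
add i (repeat i, move left end past it): [i] len 1
add j: [i, j] len 2
add s: [i, j, s] len 3
add j (repeat j, move left end past it): [s, j] len 2
add x: [s, j, x] len 3
add i: [s, j, x, i] len 4
Longest all-distinct length: 4.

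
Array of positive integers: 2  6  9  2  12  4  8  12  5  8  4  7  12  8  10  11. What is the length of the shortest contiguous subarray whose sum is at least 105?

14

Extend right; whenever the sum reaches 105, record the length and shrink from the left:
add 2: running sum 2 < 105
add 6: running sum 8 < 105
add 9: running sum 17 < 105
add 2: running sum 19 < 105
add 12: running sum 31 < 105
add 4: running sum 35 < 105
add 8: running sum 43 < 105
add 12: running sum 55 < 105
add 5: running sum 60 < 105
add 8: running sum 68 < 105
add 4: running sum 72 < 105
add 7: running sum 79 < 105
add 12: running sum 91 < 105
add 8: running sum 99 < 105
add 10: shortest ending here [6, 9, 2, 12, 4, 8, 12, 5, 8, 4, 7, 12, 8, 10] sum 107, len 14
add 11: shortest ending here [9, 2, 12, 4, 8, 12, 5, 8, 4, 7, 12, 8, 10, 11] sum 112, len 14
Shortest qualifying length: 14.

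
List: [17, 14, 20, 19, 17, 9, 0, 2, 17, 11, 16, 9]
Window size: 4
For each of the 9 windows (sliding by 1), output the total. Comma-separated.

70, 70, 65, 45, 28, 28, 30, 46, 53

[17, 14, 20, 19] → sum 70
[14, 20, 19, 17] → sum 70
[20, 19, 17, 9] → sum 65
[19, 17, 9, 0] → sum 45
[17, 9, 0, 2] → sum 28
[9, 0, 2, 17] → sum 28
[0, 2, 17, 11] → sum 30
[2, 17, 11, 16] → sum 46
[17, 11, 16, 9] → sum 53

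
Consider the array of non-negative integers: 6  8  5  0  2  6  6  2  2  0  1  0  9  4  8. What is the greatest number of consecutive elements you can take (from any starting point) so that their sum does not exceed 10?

Extend to the right; shrink from the left whenever the sum exceeds 10:
→ 6: sum 6, len 1
→ 8 (dropped 6): sum 8, len 1
→ 5 (dropped 8): sum 5, len 1
→ 0: sum 5, len 2
→ 2: sum 7, len 3
→ 6 (dropped 5): sum 8, len 3
→ 6 (dropped 0, 2, 6): sum 6, len 1
→ 2: sum 8, len 2
→ 2: sum 10, len 3
→ 0: sum 10, len 4
→ 1 (dropped 6): sum 5, len 4
→ 0: sum 5, len 5
→ 9 (dropped 2, 2): sum 10, len 4
→ 4 (dropped 0, 1, 0, 9): sum 4, len 1
→ 8 (dropped 4): sum 8, len 1
Longest length seen: 5.

5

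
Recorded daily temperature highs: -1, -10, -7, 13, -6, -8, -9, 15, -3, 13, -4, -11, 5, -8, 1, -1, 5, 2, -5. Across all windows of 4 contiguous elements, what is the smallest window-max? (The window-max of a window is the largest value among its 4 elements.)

[-1, -10, -7, 13] → max 13
[-10, -7, 13, -6] → max 13
[-7, 13, -6, -8] → max 13
[13, -6, -8, -9] → max 13
[-6, -8, -9, 15] → max 15
[-8, -9, 15, -3] → max 15
[-9, 15, -3, 13] → max 15
[15, -3, 13, -4] → max 15
[-3, 13, -4, -11] → max 13
[13, -4, -11, 5] → max 13
[-4, -11, 5, -8] → max 5
[-11, 5, -8, 1] → max 5
[5, -8, 1, -1] → max 5
[-8, 1, -1, 5] → max 5
[1, -1, 5, 2] → max 5
[-1, 5, 2, -5] → max 5
Smallest of these is 5.

5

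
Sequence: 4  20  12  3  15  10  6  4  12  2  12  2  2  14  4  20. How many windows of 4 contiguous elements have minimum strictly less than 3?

4 20 12 3 → min 3
20 12 3 15 → min 3
12 3 15 10 → min 3
3 15 10 6 → min 3
15 10 6 4 → min 4
10 6 4 12 → min 4
6 4 12 2 → min 2  < 3 ✓
4 12 2 12 → min 2  < 3 ✓
12 2 12 2 → min 2  < 3 ✓
2 12 2 2 → min 2  < 3 ✓
12 2 2 14 → min 2  < 3 ✓
2 2 14 4 → min 2  < 3 ✓
2 14 4 20 → min 2  < 3 ✓
7 windows satisfy the condition.

7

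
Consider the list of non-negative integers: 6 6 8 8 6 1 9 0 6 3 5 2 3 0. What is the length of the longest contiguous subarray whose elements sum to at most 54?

12

[6] sum 6 len 1
[6, 6] sum 12 len 2
[6, 6, 8] sum 20 len 3
[6, 6, 8, 8] sum 28 len 4
[6, 6, 8, 8, 6] sum 34 len 5
[6, 6, 8, 8, 6, 1] sum 35 len 6
[6, 6, 8, 8, 6, 1, 9] sum 44 len 7
[6, 6, 8, 8, 6, 1, 9, 0] sum 44 len 8
[6, 6, 8, 8, 6, 1, 9, 0, 6] sum 50 len 9
[6, 6, 8, 8, 6, 1, 9, 0, 6, 3] sum 53 len 10
[6, 8, 8, 6, 1, 9, 0, 6, 3, 5] sum 52 len 10
[6, 8, 8, 6, 1, 9, 0, 6, 3, 5, 2] sum 54 len 11
[8, 8, 6, 1, 9, 0, 6, 3, 5, 2, 3] sum 51 len 11
[8, 8, 6, 1, 9, 0, 6, 3, 5, 2, 3, 0] sum 51 len 12
Longest length seen: 12.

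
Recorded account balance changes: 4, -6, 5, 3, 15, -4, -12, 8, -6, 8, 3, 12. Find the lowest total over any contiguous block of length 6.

Window sums for each of the 7 positions:
[4, -6, 5, 3, 15, -4] → sum 17
[-6, 5, 3, 15, -4, -12] → sum 1
[5, 3, 15, -4, -12, 8] → sum 15
[3, 15, -4, -12, 8, -6] → sum 4
[15, -4, -12, 8, -6, 8] → sum 9
[-4, -12, 8, -6, 8, 3] → sum -3
[-12, 8, -6, 8, 3, 12] → sum 13
Lowest of these is -3.

-3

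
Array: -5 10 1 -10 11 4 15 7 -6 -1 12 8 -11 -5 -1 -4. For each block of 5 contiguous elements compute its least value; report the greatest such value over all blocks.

-6

[-5, 10, 1, -10, 11] → min -10
[10, 1, -10, 11, 4] → min -10
[1, -10, 11, 4, 15] → min -10
[-10, 11, 4, 15, 7] → min -10
[11, 4, 15, 7, -6] → min -6
[4, 15, 7, -6, -1] → min -6
[15, 7, -6, -1, 12] → min -6
[7, -6, -1, 12, 8] → min -6
[-6, -1, 12, 8, -11] → min -11
[-1, 12, 8, -11, -5] → min -11
[12, 8, -11, -5, -1] → min -11
[8, -11, -5, -1, -4] → min -11
Greatest of these is -6.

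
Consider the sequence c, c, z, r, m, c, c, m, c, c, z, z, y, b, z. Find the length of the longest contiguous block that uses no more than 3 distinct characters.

Extend right; when distinct count exceeds 3, shrink from the left:
add c: window [c] (1 distinct), len 1
add c: window [c, c] (1 distinct), len 2
add z: window [c, c, z] (2 distinct), len 3
add r: window [c, c, z, r] (3 distinct), len 4
add m: window [z, r, m] (3 distinct), len 3
add c: window [r, m, c] (3 distinct), len 3
add c: window [r, m, c, c] (3 distinct), len 4
add m: window [r, m, c, c, m] (3 distinct), len 5
add c: window [r, m, c, c, m, c] (3 distinct), len 6
add c: window [r, m, c, c, m, c, c] (3 distinct), len 7
add z: window [m, c, c, m, c, c, z] (3 distinct), len 7
add z: window [m, c, c, m, c, c, z, z] (3 distinct), len 8
add y: window [c, c, z, z, y] (3 distinct), len 5
add b: window [z, z, y, b] (3 distinct), len 4
add z: window [z, z, y, b, z] (3 distinct), len 5
Longest length with ≤3 distinct: 8.

8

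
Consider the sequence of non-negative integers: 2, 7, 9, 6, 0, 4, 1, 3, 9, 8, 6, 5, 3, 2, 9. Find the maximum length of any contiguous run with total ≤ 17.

5

Extend to the right; shrink from the left whenever the sum exceeds 17:
add 2: [2] sum 2, len 1
add 7: [2, 7] sum 9, len 2
add 9: [7, 9] sum 16, len 2
add 6: [9, 6] sum 15, len 2
add 0: [9, 6, 0] sum 15, len 3
add 4: [6, 0, 4] sum 10, len 3
add 1: [6, 0, 4, 1] sum 11, len 4
add 3: [6, 0, 4, 1, 3] sum 14, len 5
add 9: [0, 4, 1, 3, 9] sum 17, len 5
add 8: [9, 8] sum 17, len 2
add 6: [8, 6] sum 14, len 2
add 5: [6, 5] sum 11, len 2
add 3: [6, 5, 3] sum 14, len 3
add 2: [6, 5, 3, 2] sum 16, len 4
add 9: [3, 2, 9] sum 14, len 3
Longest length seen: 5.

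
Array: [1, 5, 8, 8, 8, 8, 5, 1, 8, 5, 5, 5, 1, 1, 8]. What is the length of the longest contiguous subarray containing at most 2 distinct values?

6

Extend right; when distinct count exceeds 2, shrink from the left:
add 1: window [1] (1 distinct), len 1
add 5: window [1, 5] (2 distinct), len 2
add 8: window [5, 8] (2 distinct), len 2
add 8: window [5, 8, 8] (2 distinct), len 3
add 8: window [5, 8, 8, 8] (2 distinct), len 4
add 8: window [5, 8, 8, 8, 8] (2 distinct), len 5
add 5: window [5, 8, 8, 8, 8, 5] (2 distinct), len 6
add 1: window [5, 1] (2 distinct), len 2
add 8: window [1, 8] (2 distinct), len 2
add 5: window [8, 5] (2 distinct), len 2
add 5: window [8, 5, 5] (2 distinct), len 3
add 5: window [8, 5, 5, 5] (2 distinct), len 4
add 1: window [5, 5, 5, 1] (2 distinct), len 4
add 1: window [5, 5, 5, 1, 1] (2 distinct), len 5
add 8: window [1, 1, 8] (2 distinct), len 3
Longest length with ≤2 distinct: 6.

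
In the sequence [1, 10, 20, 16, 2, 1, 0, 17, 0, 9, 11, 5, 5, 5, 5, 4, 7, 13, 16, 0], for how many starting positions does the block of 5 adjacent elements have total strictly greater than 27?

12

(1, 10, 20, 16, 2) → sum 49  > 27 ✓
(10, 20, 16, 2, 1) → sum 49  > 27 ✓
(20, 16, 2, 1, 0) → sum 39  > 27 ✓
(16, 2, 1, 0, 17) → sum 36  > 27 ✓
(2, 1, 0, 17, 0) → sum 20
(1, 0, 17, 0, 9) → sum 27
(0, 17, 0, 9, 11) → sum 37  > 27 ✓
(17, 0, 9, 11, 5) → sum 42  > 27 ✓
(0, 9, 11, 5, 5) → sum 30  > 27 ✓
(9, 11, 5, 5, 5) → sum 35  > 27 ✓
(11, 5, 5, 5, 5) → sum 31  > 27 ✓
(5, 5, 5, 5, 4) → sum 24
(5, 5, 5, 4, 7) → sum 26
(5, 5, 4, 7, 13) → sum 34  > 27 ✓
(5, 4, 7, 13, 16) → sum 45  > 27 ✓
(4, 7, 13, 16, 0) → sum 40  > 27 ✓
12 windows satisfy the condition.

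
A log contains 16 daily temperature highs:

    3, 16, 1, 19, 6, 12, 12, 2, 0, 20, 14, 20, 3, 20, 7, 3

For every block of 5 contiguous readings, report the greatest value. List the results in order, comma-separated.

3 16 1 19 6 → max 19
16 1 19 6 12 → max 19
1 19 6 12 12 → max 19
19 6 12 12 2 → max 19
6 12 12 2 0 → max 12
12 12 2 0 20 → max 20
12 2 0 20 14 → max 20
2 0 20 14 20 → max 20
0 20 14 20 3 → max 20
20 14 20 3 20 → max 20
14 20 3 20 7 → max 20
20 3 20 7 3 → max 20

19, 19, 19, 19, 12, 20, 20, 20, 20, 20, 20, 20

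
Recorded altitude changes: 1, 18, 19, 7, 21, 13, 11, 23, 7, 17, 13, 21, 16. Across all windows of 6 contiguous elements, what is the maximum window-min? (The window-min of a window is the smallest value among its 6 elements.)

7

Window mins for each of the 8 positions:
1 18 19 7 21 13 → min 1
18 19 7 21 13 11 → min 7
19 7 21 13 11 23 → min 7
7 21 13 11 23 7 → min 7
21 13 11 23 7 17 → min 7
13 11 23 7 17 13 → min 7
11 23 7 17 13 21 → min 7
23 7 17 13 21 16 → min 7
Maximum of these is 7.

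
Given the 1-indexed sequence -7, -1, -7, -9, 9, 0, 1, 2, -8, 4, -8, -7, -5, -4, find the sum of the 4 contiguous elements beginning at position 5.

12

Elements at indices 5..8: 9, 0, 1, 2
sum(9, 0, 1, 2) = 12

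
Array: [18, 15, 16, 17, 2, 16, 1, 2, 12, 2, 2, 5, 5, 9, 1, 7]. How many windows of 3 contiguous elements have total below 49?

13

18 15 16 → sum 49
15 16 17 → sum 48  < 49 ✓
16 17 2 → sum 35  < 49 ✓
17 2 16 → sum 35  < 49 ✓
2 16 1 → sum 19  < 49 ✓
16 1 2 → sum 19  < 49 ✓
1 2 12 → sum 15  < 49 ✓
2 12 2 → sum 16  < 49 ✓
12 2 2 → sum 16  < 49 ✓
2 2 5 → sum 9  < 49 ✓
2 5 5 → sum 12  < 49 ✓
5 5 9 → sum 19  < 49 ✓
5 9 1 → sum 15  < 49 ✓
9 1 7 → sum 17  < 49 ✓
13 windows satisfy the condition.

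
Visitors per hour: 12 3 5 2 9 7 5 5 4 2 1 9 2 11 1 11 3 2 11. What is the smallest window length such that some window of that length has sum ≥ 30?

add 12: running sum 12 < 30
add 3: running sum 15 < 30
add 5: running sum 20 < 30
add 2: running sum 22 < 30
add 9: shortest ending here [12, 3, 5, 2, 9] sum 31, len 5
add 7: shortest ending here [12, 3, 5, 2, 9, 7] sum 38, len 6
add 5: shortest ending here [3, 5, 2, 9, 7, 5] sum 31, len 6
add 5: shortest ending here [5, 2, 9, 7, 5, 5] sum 33, len 6
add 4: shortest ending here [9, 7, 5, 5, 4] sum 30, len 5
add 2: shortest ending here [9, 7, 5, 5, 4, 2] sum 32, len 6
add 1: shortest ending here [9, 7, 5, 5, 4, 2, 1] sum 33, len 7
add 9: shortest ending here [7, 5, 5, 4, 2, 1, 9] sum 33, len 7
add 2: shortest ending here [7, 5, 5, 4, 2, 1, 9, 2] sum 35, len 8
add 11: shortest ending here [5, 4, 2, 1, 9, 2, 11] sum 34, len 7
add 1: shortest ending here [4, 2, 1, 9, 2, 11, 1] sum 30, len 7
add 11: shortest ending here [9, 2, 11, 1, 11] sum 34, len 5
add 3: shortest ending here [9, 2, 11, 1, 11, 3] sum 37, len 6
add 2: shortest ending here [2, 11, 1, 11, 3, 2] sum 30, len 6
add 11: shortest ending here [11, 1, 11, 3, 2, 11] sum 39, len 6
Shortest qualifying length: 5.

5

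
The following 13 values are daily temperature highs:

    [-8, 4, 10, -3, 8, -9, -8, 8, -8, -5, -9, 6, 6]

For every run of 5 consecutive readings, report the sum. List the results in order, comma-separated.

Sliding a size-5 window across the 13 values:
(-8, 4, 10, -3, 8) → sum 11
(4, 10, -3, 8, -9) → sum 10
(10, -3, 8, -9, -8) → sum -2
(-3, 8, -9, -8, 8) → sum -4
(8, -9, -8, 8, -8) → sum -9
(-9, -8, 8, -8, -5) → sum -22
(-8, 8, -8, -5, -9) → sum -22
(8, -8, -5, -9, 6) → sum -8
(-8, -5, -9, 6, 6) → sum -10

11, 10, -2, -4, -9, -22, -22, -8, -10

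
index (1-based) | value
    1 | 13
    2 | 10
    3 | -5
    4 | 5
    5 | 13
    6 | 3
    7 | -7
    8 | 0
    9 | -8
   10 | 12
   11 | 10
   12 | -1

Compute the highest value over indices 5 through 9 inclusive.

13

Elements at indices 5..9: 13, 3, -7, 0, -8
max(13, 3, -7, 0, -8) = 13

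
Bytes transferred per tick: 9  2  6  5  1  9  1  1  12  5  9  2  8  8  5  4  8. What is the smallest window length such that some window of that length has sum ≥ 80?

add 9: running sum 9 < 80
add 2: running sum 11 < 80
add 6: running sum 17 < 80
add 5: running sum 22 < 80
add 1: running sum 23 < 80
add 9: running sum 32 < 80
add 1: running sum 33 < 80
add 1: running sum 34 < 80
add 12: running sum 46 < 80
add 5: running sum 51 < 80
add 9: running sum 60 < 80
add 2: running sum 62 < 80
add 8: running sum 70 < 80
add 8: running sum 78 < 80
end 14: [9, 2, 6, 5, 1, 9, 1, 1, 12, 5, 9, 2, 8, 8, 5] sum 83, len 15
end 15: [9, 2, 6, 5, 1, 9, 1, 1, 12, 5, 9, 2, 8, 8, 5, 4] sum 87, len 16
end 16: [6, 5, 1, 9, 1, 1, 12, 5, 9, 2, 8, 8, 5, 4, 8] sum 84, len 15
Shortest qualifying length: 15.

15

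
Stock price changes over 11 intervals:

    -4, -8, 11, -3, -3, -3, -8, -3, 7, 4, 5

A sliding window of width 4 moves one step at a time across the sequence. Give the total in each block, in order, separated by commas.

[-4, -8, 11, -3] → sum -4
[-8, 11, -3, -3] → sum -3
[11, -3, -3, -3] → sum 2
[-3, -3, -3, -8] → sum -17
[-3, -3, -8, -3] → sum -17
[-3, -8, -3, 7] → sum -7
[-8, -3, 7, 4] → sum 0
[-3, 7, 4, 5] → sum 13

-4, -3, 2, -17, -17, -7, 0, 13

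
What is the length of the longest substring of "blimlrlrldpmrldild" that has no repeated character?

[b] len 1
[b, l] len 2
[b, l, i] len 3
[b, l, i, m] len 4
[i, m, l] len 3
[i, m, l, r] len 4
[r, l] len 2
[l, r] len 2
[r, l] len 2
[r, l, d] len 3
[r, l, d, p] len 4
[r, l, d, p, m] len 5
[l, d, p, m, r] len 5
[d, p, m, r, l] len 5
[p, m, r, l, d] len 5
[p, m, r, l, d, i] len 6
[d, i, l] len 3
[i, l, d] len 3
Longest all-distinct length: 6.

6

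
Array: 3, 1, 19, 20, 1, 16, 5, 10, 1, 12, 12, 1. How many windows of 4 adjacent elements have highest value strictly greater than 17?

4

(3, 1, 19, 20) → max 20  > 17 ✓
(1, 19, 20, 1) → max 20  > 17 ✓
(19, 20, 1, 16) → max 20  > 17 ✓
(20, 1, 16, 5) → max 20  > 17 ✓
(1, 16, 5, 10) → max 16
(16, 5, 10, 1) → max 16
(5, 10, 1, 12) → max 12
(10, 1, 12, 12) → max 12
(1, 12, 12, 1) → max 12
4 windows satisfy the condition.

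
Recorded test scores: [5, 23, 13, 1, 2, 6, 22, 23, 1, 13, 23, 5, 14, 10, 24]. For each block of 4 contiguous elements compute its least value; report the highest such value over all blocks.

Each size-4 window and its min:
[5, 23, 13, 1] → min 1
[23, 13, 1, 2] → min 1
[13, 1, 2, 6] → min 1
[1, 2, 6, 22] → min 1
[2, 6, 22, 23] → min 2
[6, 22, 23, 1] → min 1
[22, 23, 1, 13] → min 1
[23, 1, 13, 23] → min 1
[1, 13, 23, 5] → min 1
[13, 23, 5, 14] → min 5
[23, 5, 14, 10] → min 5
[5, 14, 10, 24] → min 5
Highest of these is 5.

5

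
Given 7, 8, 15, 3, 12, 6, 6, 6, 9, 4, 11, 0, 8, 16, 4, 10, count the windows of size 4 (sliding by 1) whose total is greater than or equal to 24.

[7, 8, 15, 3] → sum 33  ≥ 24 ✓
[8, 15, 3, 12] → sum 38  ≥ 24 ✓
[15, 3, 12, 6] → sum 36  ≥ 24 ✓
[3, 12, 6, 6] → sum 27  ≥ 24 ✓
[12, 6, 6, 6] → sum 30  ≥ 24 ✓
[6, 6, 6, 9] → sum 27  ≥ 24 ✓
[6, 6, 9, 4] → sum 25  ≥ 24 ✓
[6, 9, 4, 11] → sum 30  ≥ 24 ✓
[9, 4, 11, 0] → sum 24  ≥ 24 ✓
[4, 11, 0, 8] → sum 23
[11, 0, 8, 16] → sum 35  ≥ 24 ✓
[0, 8, 16, 4] → sum 28  ≥ 24 ✓
[8, 16, 4, 10] → sum 38  ≥ 24 ✓
12 windows satisfy the condition.

12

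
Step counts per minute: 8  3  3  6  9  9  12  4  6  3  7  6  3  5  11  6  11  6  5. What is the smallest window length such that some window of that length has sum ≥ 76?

add 8: running sum 8 < 76
add 3: running sum 11 < 76
add 3: running sum 14 < 76
add 6: running sum 20 < 76
add 9: running sum 29 < 76
add 9: running sum 38 < 76
add 12: running sum 50 < 76
add 4: running sum 54 < 76
add 6: running sum 60 < 76
add 3: running sum 63 < 76
add 7: running sum 70 < 76
end 11: [8, 3, 3, 6, 9, 9, 12, 4, 6, 3, 7, 6] sum 76, len 12
end 12: [8, 3, 3, 6, 9, 9, 12, 4, 6, 3, 7, 6, 3] sum 79, len 13
end 13: [3, 3, 6, 9, 9, 12, 4, 6, 3, 7, 6, 3, 5] sum 76, len 13
end 14: [6, 9, 9, 12, 4, 6, 3, 7, 6, 3, 5, 11] sum 81, len 12
end 15: [9, 9, 12, 4, 6, 3, 7, 6, 3, 5, 11, 6] sum 81, len 12
end 16: [9, 12, 4, 6, 3, 7, 6, 3, 5, 11, 6, 11] sum 83, len 12
end 17: [12, 4, 6, 3, 7, 6, 3, 5, 11, 6, 11, 6] sum 80, len 12
end 18: [12, 4, 6, 3, 7, 6, 3, 5, 11, 6, 11, 6, 5] sum 85, len 13
Shortest qualifying length: 12.

12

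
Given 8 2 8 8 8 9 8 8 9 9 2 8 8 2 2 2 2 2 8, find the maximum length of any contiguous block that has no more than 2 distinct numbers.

9

add 8: window [8] (1 distinct), len 1
add 2: window [8, 2] (2 distinct), len 2
add 8: window [8, 2, 8] (2 distinct), len 3
add 8: window [8, 2, 8, 8] (2 distinct), len 4
add 8: window [8, 2, 8, 8, 8] (2 distinct), len 5
add 9: window [8, 8, 8, 9] (2 distinct), len 4
add 8: window [8, 8, 8, 9, 8] (2 distinct), len 5
add 8: window [8, 8, 8, 9, 8, 8] (2 distinct), len 6
add 9: window [8, 8, 8, 9, 8, 8, 9] (2 distinct), len 7
add 9: window [8, 8, 8, 9, 8, 8, 9, 9] (2 distinct), len 8
add 2: window [9, 9, 2] (2 distinct), len 3
add 8: window [2, 8] (2 distinct), len 2
add 8: window [2, 8, 8] (2 distinct), len 3
add 2: window [2, 8, 8, 2] (2 distinct), len 4
add 2: window [2, 8, 8, 2, 2] (2 distinct), len 5
add 2: window [2, 8, 8, 2, 2, 2] (2 distinct), len 6
add 2: window [2, 8, 8, 2, 2, 2, 2] (2 distinct), len 7
add 2: window [2, 8, 8, 2, 2, 2, 2, 2] (2 distinct), len 8
add 8: window [2, 8, 8, 2, 2, 2, 2, 2, 8] (2 distinct), len 9
Longest length with ≤2 distinct: 9.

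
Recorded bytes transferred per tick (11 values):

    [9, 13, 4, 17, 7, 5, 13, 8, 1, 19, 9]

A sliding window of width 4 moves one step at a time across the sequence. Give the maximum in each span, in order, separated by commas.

Sliding a size-4 window across the 11 values:
9 13 4 17 → max 17
13 4 17 7 → max 17
4 17 7 5 → max 17
17 7 5 13 → max 17
7 5 13 8 → max 13
5 13 8 1 → max 13
13 8 1 19 → max 19
8 1 19 9 → max 19

17, 17, 17, 17, 13, 13, 19, 19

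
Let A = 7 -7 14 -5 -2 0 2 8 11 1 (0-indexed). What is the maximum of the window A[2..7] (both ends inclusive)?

14

Elements at indices 2..7: 14, -5, -2, 0, 2, 8
max(14, -5, -2, 0, 2, 8) = 14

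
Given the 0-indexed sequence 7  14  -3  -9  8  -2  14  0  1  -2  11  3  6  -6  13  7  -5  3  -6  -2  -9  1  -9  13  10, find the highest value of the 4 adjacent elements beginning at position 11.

13

Elements at indices 11..14: 3, 6, -6, 13
max(3, 6, -6, 13) = 13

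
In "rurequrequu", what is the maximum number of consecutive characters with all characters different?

4

[r] len 1
[r, u] len 2
[u, r] len 2
[u, r, e] len 3
[u, r, e, q] len 4
[r, e, q, u] len 4
[e, q, u, r] len 4
[q, u, r, e] len 4
[u, r, e, q] len 4
[r, e, q, u] len 4
[u] len 1
Longest all-distinct length: 4.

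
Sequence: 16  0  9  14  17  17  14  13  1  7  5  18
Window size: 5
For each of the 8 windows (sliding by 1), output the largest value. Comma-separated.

[16, 0, 9, 14, 17] → max 17
[0, 9, 14, 17, 17] → max 17
[9, 14, 17, 17, 14] → max 17
[14, 17, 17, 14, 13] → max 17
[17, 17, 14, 13, 1] → max 17
[17, 14, 13, 1, 7] → max 17
[14, 13, 1, 7, 5] → max 14
[13, 1, 7, 5, 18] → max 18

17, 17, 17, 17, 17, 17, 14, 18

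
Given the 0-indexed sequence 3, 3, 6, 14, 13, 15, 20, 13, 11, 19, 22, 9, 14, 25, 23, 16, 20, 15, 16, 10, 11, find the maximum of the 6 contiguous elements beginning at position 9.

25

Elements at indices 9..14: 19, 22, 9, 14, 25, 23
max(19, 22, 9, 14, 25, 23) = 25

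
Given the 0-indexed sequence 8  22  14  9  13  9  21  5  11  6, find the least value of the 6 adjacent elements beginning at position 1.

9

Elements at indices 1..6: 22, 14, 9, 13, 9, 21
min(22, 14, 9, 13, 9, 21) = 9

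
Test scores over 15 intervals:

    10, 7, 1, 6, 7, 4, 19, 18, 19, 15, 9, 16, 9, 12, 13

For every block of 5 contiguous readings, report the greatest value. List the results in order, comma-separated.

10 7 1 6 7 → max 10
7 1 6 7 4 → max 7
1 6 7 4 19 → max 19
6 7 4 19 18 → max 19
7 4 19 18 19 → max 19
4 19 18 19 15 → max 19
19 18 19 15 9 → max 19
18 19 15 9 16 → max 19
19 15 9 16 9 → max 19
15 9 16 9 12 → max 16
9 16 9 12 13 → max 16

10, 7, 19, 19, 19, 19, 19, 19, 19, 16, 16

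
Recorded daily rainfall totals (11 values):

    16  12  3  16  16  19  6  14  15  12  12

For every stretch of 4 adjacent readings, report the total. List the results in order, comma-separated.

47, 47, 54, 57, 55, 54, 47, 53

(16, 12, 3, 16) → sum 47
(12, 3, 16, 16) → sum 47
(3, 16, 16, 19) → sum 54
(16, 16, 19, 6) → sum 57
(16, 19, 6, 14) → sum 55
(19, 6, 14, 15) → sum 54
(6, 14, 15, 12) → sum 47
(14, 15, 12, 12) → sum 53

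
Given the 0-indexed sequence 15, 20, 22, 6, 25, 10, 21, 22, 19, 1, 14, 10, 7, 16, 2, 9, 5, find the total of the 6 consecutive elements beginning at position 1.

Elements at indices 1..6: 20, 22, 6, 25, 10, 21
sum(20, 22, 6, 25, 10, 21) = 104

104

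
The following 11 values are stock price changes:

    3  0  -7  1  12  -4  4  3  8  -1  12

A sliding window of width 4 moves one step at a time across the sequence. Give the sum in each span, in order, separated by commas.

-3, 6, 2, 13, 15, 11, 14, 22

3 0 -7 1 → sum -3
0 -7 1 12 → sum 6
-7 1 12 -4 → sum 2
1 12 -4 4 → sum 13
12 -4 4 3 → sum 15
-4 4 3 8 → sum 11
4 3 8 -1 → sum 14
3 8 -1 12 → sum 22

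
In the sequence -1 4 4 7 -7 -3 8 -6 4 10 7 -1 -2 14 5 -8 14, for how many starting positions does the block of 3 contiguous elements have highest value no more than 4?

1

-1 4 4 → max 4  ≤ 4 ✓
4 4 7 → max 7
4 7 -7 → max 7
7 -7 -3 → max 7
-7 -3 8 → max 8
-3 8 -6 → max 8
8 -6 4 → max 8
-6 4 10 → max 10
4 10 7 → max 10
10 7 -1 → max 10
7 -1 -2 → max 7
-1 -2 14 → max 14
-2 14 5 → max 14
14 5 -8 → max 14
5 -8 14 → max 14
1 window satisfy the condition.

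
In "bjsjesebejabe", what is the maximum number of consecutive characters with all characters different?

[b] len 1
[b, j] len 2
[b, j, s] len 3
[s, j] len 2
[s, j, e] len 3
[j, e, s] len 3
[s, e] len 2
[s, e, b] len 3
[b, e] len 2
[b, e, j] len 3
[b, e, j, a] len 4
[e, j, a, b] len 4
[j, a, b, e] len 4
Longest all-distinct length: 4.

4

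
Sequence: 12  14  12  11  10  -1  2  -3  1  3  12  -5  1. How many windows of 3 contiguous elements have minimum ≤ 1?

8

12 14 12 → min 12
14 12 11 → min 11
12 11 10 → min 10
11 10 -1 → min -1  ≤ 1 ✓
10 -1 2 → min -1  ≤ 1 ✓
-1 2 -3 → min -3  ≤ 1 ✓
2 -3 1 → min -3  ≤ 1 ✓
-3 1 3 → min -3  ≤ 1 ✓
1 3 12 → min 1  ≤ 1 ✓
3 12 -5 → min -5  ≤ 1 ✓
12 -5 1 → min -5  ≤ 1 ✓
8 windows satisfy the condition.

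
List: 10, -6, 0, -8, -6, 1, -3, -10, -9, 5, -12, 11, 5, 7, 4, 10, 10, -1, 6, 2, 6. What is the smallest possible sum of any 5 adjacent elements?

Each size-5 window and its sum:
(10, -6, 0, -8, -6) → sum -10
(-6, 0, -8, -6, 1) → sum -19
(0, -8, -6, 1, -3) → sum -16
(-8, -6, 1, -3, -10) → sum -26
(-6, 1, -3, -10, -9) → sum -27
(1, -3, -10, -9, 5) → sum -16
(-3, -10, -9, 5, -12) → sum -29
(-10, -9, 5, -12, 11) → sum -15
(-9, 5, -12, 11, 5) → sum 0
(5, -12, 11, 5, 7) → sum 16
(-12, 11, 5, 7, 4) → sum 15
(11, 5, 7, 4, 10) → sum 37
(5, 7, 4, 10, 10) → sum 36
(7, 4, 10, 10, -1) → sum 30
(4, 10, 10, -1, 6) → sum 29
(10, 10, -1, 6, 2) → sum 27
(10, -1, 6, 2, 6) → sum 23
Smallest of these is -29.

-29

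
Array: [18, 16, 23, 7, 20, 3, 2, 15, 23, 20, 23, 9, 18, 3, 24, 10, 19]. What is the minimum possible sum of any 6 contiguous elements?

70

(18, 16, 23, 7, 20, 3) → sum 87
(16, 23, 7, 20, 3, 2) → sum 71
(23, 7, 20, 3, 2, 15) → sum 70
(7, 20, 3, 2, 15, 23) → sum 70
(20, 3, 2, 15, 23, 20) → sum 83
(3, 2, 15, 23, 20, 23) → sum 86
(2, 15, 23, 20, 23, 9) → sum 92
(15, 23, 20, 23, 9, 18) → sum 108
(23, 20, 23, 9, 18, 3) → sum 96
(20, 23, 9, 18, 3, 24) → sum 97
(23, 9, 18, 3, 24, 10) → sum 87
(9, 18, 3, 24, 10, 19) → sum 83
Minimum of these is 70.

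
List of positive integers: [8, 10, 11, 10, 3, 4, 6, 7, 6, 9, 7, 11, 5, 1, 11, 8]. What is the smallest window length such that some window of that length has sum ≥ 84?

11

Extend right; whenever the sum reaches 84, record the length and shrink from the left:
add 8: running sum 8 < 84
add 10: running sum 18 < 84
add 11: running sum 29 < 84
add 10: running sum 39 < 84
add 3: running sum 42 < 84
add 4: running sum 46 < 84
add 6: running sum 52 < 84
add 7: running sum 59 < 84
add 6: running sum 65 < 84
add 9: running sum 74 < 84
add 7: running sum 81 < 84
end 11: [10, 11, 10, 3, 4, 6, 7, 6, 9, 7, 11] sum 84, len 11
end 12: [10, 11, 10, 3, 4, 6, 7, 6, 9, 7, 11, 5] sum 89, len 12
end 13: [10, 11, 10, 3, 4, 6, 7, 6, 9, 7, 11, 5, 1] sum 90, len 13
end 14: [11, 10, 3, 4, 6, 7, 6, 9, 7, 11, 5, 1, 11] sum 91, len 13
end 15: [10, 3, 4, 6, 7, 6, 9, 7, 11, 5, 1, 11, 8] sum 88, len 13
Shortest qualifying length: 11.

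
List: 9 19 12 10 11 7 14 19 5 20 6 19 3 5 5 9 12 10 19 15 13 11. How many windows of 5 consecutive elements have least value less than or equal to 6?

9 19 12 10 11 → min 9
19 12 10 11 7 → min 7
12 10 11 7 14 → min 7
10 11 7 14 19 → min 7
11 7 14 19 5 → min 5  ≤ 6 ✓
7 14 19 5 20 → min 5  ≤ 6 ✓
14 19 5 20 6 → min 5  ≤ 6 ✓
19 5 20 6 19 → min 5  ≤ 6 ✓
5 20 6 19 3 → min 3  ≤ 6 ✓
20 6 19 3 5 → min 3  ≤ 6 ✓
6 19 3 5 5 → min 3  ≤ 6 ✓
19 3 5 5 9 → min 3  ≤ 6 ✓
3 5 5 9 12 → min 3  ≤ 6 ✓
5 5 9 12 10 → min 5  ≤ 6 ✓
5 9 12 10 19 → min 5  ≤ 6 ✓
9 12 10 19 15 → min 9
12 10 19 15 13 → min 10
10 19 15 13 11 → min 10
11 windows satisfy the condition.

11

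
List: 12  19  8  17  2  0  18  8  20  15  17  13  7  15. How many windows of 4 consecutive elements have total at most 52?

7

[12, 19, 8, 17] → sum 56
[19, 8, 17, 2] → sum 46  ≤ 52 ✓
[8, 17, 2, 0] → sum 27  ≤ 52 ✓
[17, 2, 0, 18] → sum 37  ≤ 52 ✓
[2, 0, 18, 8] → sum 28  ≤ 52 ✓
[0, 18, 8, 20] → sum 46  ≤ 52 ✓
[18, 8, 20, 15] → sum 61
[8, 20, 15, 17] → sum 60
[20, 15, 17, 13] → sum 65
[15, 17, 13, 7] → sum 52  ≤ 52 ✓
[17, 13, 7, 15] → sum 52  ≤ 52 ✓
7 windows satisfy the condition.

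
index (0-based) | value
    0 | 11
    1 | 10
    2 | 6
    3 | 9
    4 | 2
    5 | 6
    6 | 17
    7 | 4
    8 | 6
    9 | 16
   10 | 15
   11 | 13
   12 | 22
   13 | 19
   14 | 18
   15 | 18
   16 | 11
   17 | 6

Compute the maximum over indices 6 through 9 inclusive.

17

Elements at indices 6..9: 17, 4, 6, 16
max(17, 4, 6, 16) = 17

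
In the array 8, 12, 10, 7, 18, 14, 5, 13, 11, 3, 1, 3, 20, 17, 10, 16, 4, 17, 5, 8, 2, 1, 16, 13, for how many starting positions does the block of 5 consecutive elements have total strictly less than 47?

[8, 12, 10, 7, 18] → sum 55
[12, 10, 7, 18, 14] → sum 61
[10, 7, 18, 14, 5] → sum 54
[7, 18, 14, 5, 13] → sum 57
[18, 14, 5, 13, 11] → sum 61
[14, 5, 13, 11, 3] → sum 46  < 47 ✓
[5, 13, 11, 3, 1] → sum 33  < 47 ✓
[13, 11, 3, 1, 3] → sum 31  < 47 ✓
[11, 3, 1, 3, 20] → sum 38  < 47 ✓
[3, 1, 3, 20, 17] → sum 44  < 47 ✓
[1, 3, 20, 17, 10] → sum 51
[3, 20, 17, 10, 16] → sum 66
[20, 17, 10, 16, 4] → sum 67
[17, 10, 16, 4, 17] → sum 64
[10, 16, 4, 17, 5] → sum 52
[16, 4, 17, 5, 8] → sum 50
[4, 17, 5, 8, 2] → sum 36  < 47 ✓
[17, 5, 8, 2, 1] → sum 33  < 47 ✓
[5, 8, 2, 1, 16] → sum 32  < 47 ✓
[8, 2, 1, 16, 13] → sum 40  < 47 ✓
9 windows satisfy the condition.

9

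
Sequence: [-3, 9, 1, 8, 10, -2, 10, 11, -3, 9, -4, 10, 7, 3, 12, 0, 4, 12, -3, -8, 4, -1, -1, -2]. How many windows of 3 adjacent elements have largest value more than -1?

21

(-3, 9, 1) → max 9  > -1 ✓
(9, 1, 8) → max 9  > -1 ✓
(1, 8, 10) → max 10  > -1 ✓
(8, 10, -2) → max 10  > -1 ✓
(10, -2, 10) → max 10  > -1 ✓
(-2, 10, 11) → max 11  > -1 ✓
(10, 11, -3) → max 11  > -1 ✓
(11, -3, 9) → max 11  > -1 ✓
(-3, 9, -4) → max 9  > -1 ✓
(9, -4, 10) → max 10  > -1 ✓
(-4, 10, 7) → max 10  > -1 ✓
(10, 7, 3) → max 10  > -1 ✓
(7, 3, 12) → max 12  > -1 ✓
(3, 12, 0) → max 12  > -1 ✓
(12, 0, 4) → max 12  > -1 ✓
(0, 4, 12) → max 12  > -1 ✓
(4, 12, -3) → max 12  > -1 ✓
(12, -3, -8) → max 12  > -1 ✓
(-3, -8, 4) → max 4  > -1 ✓
(-8, 4, -1) → max 4  > -1 ✓
(4, -1, -1) → max 4  > -1 ✓
(-1, -1, -2) → max -1
21 windows satisfy the condition.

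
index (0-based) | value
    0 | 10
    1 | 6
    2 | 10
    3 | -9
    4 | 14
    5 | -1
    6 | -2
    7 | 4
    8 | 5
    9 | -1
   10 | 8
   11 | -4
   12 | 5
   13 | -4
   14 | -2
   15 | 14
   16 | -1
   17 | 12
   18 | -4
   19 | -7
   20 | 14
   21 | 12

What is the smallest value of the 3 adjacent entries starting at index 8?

Elements at indices 8..10: 5, -1, 8
min(5, -1, 8) = -1

-1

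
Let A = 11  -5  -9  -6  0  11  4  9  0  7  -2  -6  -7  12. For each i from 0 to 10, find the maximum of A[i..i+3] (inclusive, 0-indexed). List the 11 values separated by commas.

Sliding a size-4 window across the 14 values:
11 -5 -9 -6 → max 11
-5 -9 -6 0 → max 0
-9 -6 0 11 → max 11
-6 0 11 4 → max 11
0 11 4 9 → max 11
11 4 9 0 → max 11
4 9 0 7 → max 9
9 0 7 -2 → max 9
0 7 -2 -6 → max 7
7 -2 -6 -7 → max 7
-2 -6 -7 12 → max 12

11, 0, 11, 11, 11, 11, 9, 9, 7, 7, 12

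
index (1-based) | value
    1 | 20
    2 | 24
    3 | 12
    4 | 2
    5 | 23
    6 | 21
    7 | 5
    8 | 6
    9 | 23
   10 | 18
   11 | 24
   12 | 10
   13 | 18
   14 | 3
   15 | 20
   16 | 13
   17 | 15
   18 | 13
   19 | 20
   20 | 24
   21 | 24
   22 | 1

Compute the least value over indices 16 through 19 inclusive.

Elements at indices 16..19: 13, 15, 13, 20
min(13, 15, 13, 20) = 13

13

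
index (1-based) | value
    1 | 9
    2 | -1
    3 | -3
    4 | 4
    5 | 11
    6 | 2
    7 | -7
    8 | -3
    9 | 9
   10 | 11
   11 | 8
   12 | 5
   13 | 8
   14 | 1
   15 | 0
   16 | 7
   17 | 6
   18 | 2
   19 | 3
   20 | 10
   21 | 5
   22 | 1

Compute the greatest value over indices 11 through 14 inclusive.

8

Elements at indices 11..14: 8, 5, 8, 1
max(8, 5, 8, 1) = 8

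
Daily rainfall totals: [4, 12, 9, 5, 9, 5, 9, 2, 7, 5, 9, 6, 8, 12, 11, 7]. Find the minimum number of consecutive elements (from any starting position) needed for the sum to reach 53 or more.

add 4: running sum 4 < 53
add 12: running sum 16 < 53
add 9: running sum 25 < 53
add 5: running sum 30 < 53
add 9: running sum 39 < 53
add 5: running sum 44 < 53
end 6: [4, 12, 9, 5, 9, 5, 9] sum 53, len 7
end 7: [4, 12, 9, 5, 9, 5, 9, 2] sum 55, len 8
end 8: [12, 9, 5, 9, 5, 9, 2, 7] sum 58, len 8
end 9: [12, 9, 5, 9, 5, 9, 2, 7, 5] sum 63, len 9
end 10: [9, 5, 9, 5, 9, 2, 7, 5, 9] sum 60, len 9
end 11: [5, 9, 5, 9, 2, 7, 5, 9, 6] sum 57, len 9
end 12: [9, 5, 9, 2, 7, 5, 9, 6, 8] sum 60, len 9
end 13: [9, 2, 7, 5, 9, 6, 8, 12] sum 58, len 8
end 14: [7, 5, 9, 6, 8, 12, 11] sum 58, len 7
end 15: [9, 6, 8, 12, 11, 7] sum 53, len 6
Shortest qualifying length: 6.

6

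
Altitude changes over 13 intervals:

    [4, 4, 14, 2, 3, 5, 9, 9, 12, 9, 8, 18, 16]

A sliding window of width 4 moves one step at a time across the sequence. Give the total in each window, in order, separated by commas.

Sliding a size-4 window across the 13 values:
4 4 14 2 → sum 24
4 14 2 3 → sum 23
14 2 3 5 → sum 24
2 3 5 9 → sum 19
3 5 9 9 → sum 26
5 9 9 12 → sum 35
9 9 12 9 → sum 39
9 12 9 8 → sum 38
12 9 8 18 → sum 47
9 8 18 16 → sum 51

24, 23, 24, 19, 26, 35, 39, 38, 47, 51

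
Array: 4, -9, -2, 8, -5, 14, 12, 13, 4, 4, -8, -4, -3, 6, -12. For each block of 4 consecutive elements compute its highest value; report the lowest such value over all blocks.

Window maxs for each of the 12 positions:
(4, -9, -2, 8) → max 8
(-9, -2, 8, -5) → max 8
(-2, 8, -5, 14) → max 14
(8, -5, 14, 12) → max 14
(-5, 14, 12, 13) → max 14
(14, 12, 13, 4) → max 14
(12, 13, 4, 4) → max 13
(13, 4, 4, -8) → max 13
(4, 4, -8, -4) → max 4
(4, -8, -4, -3) → max 4
(-8, -4, -3, 6) → max 6
(-4, -3, 6, -12) → max 6
Lowest of these is 4.

4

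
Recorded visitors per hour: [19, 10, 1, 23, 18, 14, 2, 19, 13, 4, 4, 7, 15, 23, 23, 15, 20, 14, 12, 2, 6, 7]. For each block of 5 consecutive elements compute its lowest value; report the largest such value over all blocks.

15

19 10 1 23 18 → min 1
10 1 23 18 14 → min 1
1 23 18 14 2 → min 1
23 18 14 2 19 → min 2
18 14 2 19 13 → min 2
14 2 19 13 4 → min 2
2 19 13 4 4 → min 2
19 13 4 4 7 → min 4
13 4 4 7 15 → min 4
4 4 7 15 23 → min 4
4 7 15 23 23 → min 4
7 15 23 23 15 → min 7
15 23 23 15 20 → min 15
23 23 15 20 14 → min 14
23 15 20 14 12 → min 12
15 20 14 12 2 → min 2
20 14 12 2 6 → min 2
14 12 2 6 7 → min 2
Largest of these is 15.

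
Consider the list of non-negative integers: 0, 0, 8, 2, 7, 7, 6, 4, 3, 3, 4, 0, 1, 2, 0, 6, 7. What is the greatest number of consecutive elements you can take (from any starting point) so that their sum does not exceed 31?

10

add 0: [0] sum 0, len 1
add 0: [0, 0] sum 0, len 2
add 8: [0, 0, 8] sum 8, len 3
add 2: [0, 0, 8, 2] sum 10, len 4
add 7: [0, 0, 8, 2, 7] sum 17, len 5
add 7: [0, 0, 8, 2, 7, 7] sum 24, len 6
add 6: [0, 0, 8, 2, 7, 7, 6] sum 30, len 7
add 4: [2, 7, 7, 6, 4] sum 26, len 5
add 3: [2, 7, 7, 6, 4, 3] sum 29, len 6
add 3: [7, 7, 6, 4, 3, 3] sum 30, len 6
add 4: [7, 6, 4, 3, 3, 4] sum 27, len 6
add 0: [7, 6, 4, 3, 3, 4, 0] sum 27, len 7
add 1: [7, 6, 4, 3, 3, 4, 0, 1] sum 28, len 8
add 2: [7, 6, 4, 3, 3, 4, 0, 1, 2] sum 30, len 9
add 0: [7, 6, 4, 3, 3, 4, 0, 1, 2, 0] sum 30, len 10
add 6: [6, 4, 3, 3, 4, 0, 1, 2, 0, 6] sum 29, len 10
add 7: [4, 3, 3, 4, 0, 1, 2, 0, 6, 7] sum 30, len 10
Longest length seen: 10.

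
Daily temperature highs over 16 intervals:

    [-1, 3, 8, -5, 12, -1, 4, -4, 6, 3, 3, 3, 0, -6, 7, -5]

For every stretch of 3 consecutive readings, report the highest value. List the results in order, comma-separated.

Sliding a size-3 window across the 16 values:
-1 3 8 → max 8
3 8 -5 → max 8
8 -5 12 → max 12
-5 12 -1 → max 12
12 -1 4 → max 12
-1 4 -4 → max 4
4 -4 6 → max 6
-4 6 3 → max 6
6 3 3 → max 6
3 3 3 → max 3
3 3 0 → max 3
3 0 -6 → max 3
0 -6 7 → max 7
-6 7 -5 → max 7

8, 8, 12, 12, 12, 4, 6, 6, 6, 3, 3, 3, 7, 7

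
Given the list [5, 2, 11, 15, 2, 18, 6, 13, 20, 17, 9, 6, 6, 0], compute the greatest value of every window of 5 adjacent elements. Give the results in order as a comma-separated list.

15, 18, 18, 18, 20, 20, 20, 20, 20, 17

Sliding a size-5 window across the 14 values:
(5, 2, 11, 15, 2) → max 15
(2, 11, 15, 2, 18) → max 18
(11, 15, 2, 18, 6) → max 18
(15, 2, 18, 6, 13) → max 18
(2, 18, 6, 13, 20) → max 20
(18, 6, 13, 20, 17) → max 20
(6, 13, 20, 17, 9) → max 20
(13, 20, 17, 9, 6) → max 20
(20, 17, 9, 6, 6) → max 20
(17, 9, 6, 6, 0) → max 17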